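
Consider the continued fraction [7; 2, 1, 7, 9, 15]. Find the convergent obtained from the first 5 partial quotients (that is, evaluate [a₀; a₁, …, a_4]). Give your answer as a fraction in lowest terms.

Start with 9.
7 + 1/(9/1) = 7 + 1/9 = 64/9
1 + 1/(64/9) = 1 + 9/64 = 73/64
2 + 1/(73/64) = 2 + 64/73 = 210/73
7 + 1/(210/73) = 7 + 73/210 = 1543/210

1543/210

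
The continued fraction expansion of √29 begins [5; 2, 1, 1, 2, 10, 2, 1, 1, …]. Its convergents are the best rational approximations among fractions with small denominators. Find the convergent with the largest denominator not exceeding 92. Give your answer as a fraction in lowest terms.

a_0 = 5: 5/1  (≤ bound)
a_1 = 2: 11/2  (≤ bound)
a_2 = 1: 16/3  (≤ bound)
a_3 = 1: 27/5  (≤ bound)
a_4 = 2: 70/13  (≤ bound)
a_5 = 10: 727/135  (> 92, stop)

70/13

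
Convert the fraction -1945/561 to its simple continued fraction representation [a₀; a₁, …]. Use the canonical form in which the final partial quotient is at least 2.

[-4; 1, 1, 7, 12, 3]

-1945 = -4·561 + 299, so a_0 = -4
561 = 1·299 + 262, so a_1 = 1
299 = 1·262 + 37, so a_2 = 1
262 = 7·37 + 3, so a_3 = 7
37 = 12·3 + 1, so a_4 = 12
3 = 3·1 + 0, so a_5 = 3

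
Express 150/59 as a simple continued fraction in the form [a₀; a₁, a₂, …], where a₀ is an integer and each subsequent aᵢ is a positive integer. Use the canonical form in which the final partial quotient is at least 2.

[2; 1, 1, 5, 2, 2]

150 = 2·59 + 32, so a_0 = 2
59 = 1·32 + 27, so a_1 = 1
32 = 1·27 + 5, so a_2 = 1
27 = 5·5 + 2, so a_3 = 5
5 = 2·2 + 1, so a_4 = 2
2 = 2·1 + 0, so a_5 = 2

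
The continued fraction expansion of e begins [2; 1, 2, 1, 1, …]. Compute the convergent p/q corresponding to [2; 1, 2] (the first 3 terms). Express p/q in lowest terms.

a_0 = 2: 2/1
a_1 = 1: 3/1
a_2 = 2: 8/3

8/3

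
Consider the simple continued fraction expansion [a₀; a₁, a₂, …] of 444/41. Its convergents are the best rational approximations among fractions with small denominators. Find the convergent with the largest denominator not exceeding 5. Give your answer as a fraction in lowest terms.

54/5

a_0 = 10: 10/1  (≤ bound)
a_1 = 1: 11/1  (≤ bound)
a_2 = 4: 54/5  (≤ bound)
a_3 = 1: 65/6  (> 5, stop)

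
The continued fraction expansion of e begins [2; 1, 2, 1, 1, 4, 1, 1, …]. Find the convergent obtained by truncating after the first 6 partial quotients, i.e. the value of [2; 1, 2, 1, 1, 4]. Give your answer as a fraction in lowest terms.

87/32

Start with 4.
1 + 1/(4/1) = 1 + 1/4 = 5/4
1 + 1/(5/4) = 1 + 4/5 = 9/5
2 + 1/(9/5) = 2 + 5/9 = 23/9
1 + 1/(23/9) = 1 + 9/23 = 32/23
2 + 1/(32/23) = 2 + 23/32 = 87/32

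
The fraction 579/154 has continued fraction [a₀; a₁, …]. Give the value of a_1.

1

579 = 3·154 + 117, so a_0 = 3
154 = 1·117 + 37, so a_1 = 1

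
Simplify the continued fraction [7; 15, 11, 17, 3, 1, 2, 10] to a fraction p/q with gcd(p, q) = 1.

Start with 10.
2 + 1/(10/1) = 2 + 1/10 = 21/10
1 + 1/(21/10) = 1 + 10/21 = 31/21
3 + 1/(31/21) = 3 + 21/31 = 114/31
17 + 1/(114/31) = 17 + 31/114 = 1969/114
11 + 1/(1969/114) = 11 + 114/1969 = 21773/1969
15 + 1/(21773/1969) = 15 + 1969/21773 = 328564/21773
7 + 1/(328564/21773) = 7 + 21773/328564 = 2321721/328564

2321721/328564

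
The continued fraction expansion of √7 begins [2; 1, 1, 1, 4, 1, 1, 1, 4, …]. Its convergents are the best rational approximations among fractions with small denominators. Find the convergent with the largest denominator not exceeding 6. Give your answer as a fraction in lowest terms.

8/3

a_0 = 2: 2/1  (≤ bound)
a_1 = 1: 3/1  (≤ bound)
a_2 = 1: 5/2  (≤ bound)
a_3 = 1: 8/3  (≤ bound)
a_4 = 4: 37/14  (> 6, stop)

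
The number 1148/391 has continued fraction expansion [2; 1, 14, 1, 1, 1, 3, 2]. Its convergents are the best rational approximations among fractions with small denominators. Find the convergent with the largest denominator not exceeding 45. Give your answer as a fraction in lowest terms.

91/31

List convergents until the denominator exceeds the bound:
a_0 = 2: 2/1  (≤ bound)
a_1 = 1: 3/1  (≤ bound)
a_2 = 14: 44/15  (≤ bound)
a_3 = 1: 47/16  (≤ bound)
a_4 = 1: 91/31  (≤ bound)
a_5 = 1: 138/47  (> 45, stop)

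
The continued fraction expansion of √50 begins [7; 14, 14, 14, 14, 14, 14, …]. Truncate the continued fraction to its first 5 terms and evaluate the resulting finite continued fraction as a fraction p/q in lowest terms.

Start with 14.
14 + 1/(14/1) = 14 + 1/14 = 197/14
14 + 1/(197/14) = 14 + 14/197 = 2772/197
14 + 1/(2772/197) = 14 + 197/2772 = 39005/2772
7 + 1/(39005/2772) = 7 + 2772/39005 = 275807/39005

275807/39005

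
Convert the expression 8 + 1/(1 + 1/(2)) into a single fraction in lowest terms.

26/3

Use the convergent recurrence hₖ = aₖ·hₖ₋₁ + hₖ₋₂ (and likewise for the denominators kₖ):
a_0 = 8: 8/1
a_1 = 1: 9/1
a_2 = 2: 26/3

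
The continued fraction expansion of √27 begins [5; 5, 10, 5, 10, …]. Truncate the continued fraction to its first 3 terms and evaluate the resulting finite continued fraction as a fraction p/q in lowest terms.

265/51

Start with 10.
5 + 1/(10/1) = 5 + 1/10 = 51/10
5 + 1/(51/10) = 5 + 10/51 = 265/51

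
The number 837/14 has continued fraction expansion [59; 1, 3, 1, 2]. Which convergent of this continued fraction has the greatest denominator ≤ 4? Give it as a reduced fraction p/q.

239/4

List convergents until the denominator exceeds the bound:
a_0 = 59: 59/1  (≤ bound)
a_1 = 1: 60/1  (≤ bound)
a_2 = 3: 239/4  (≤ bound)
a_3 = 1: 299/5  (> 4, stop)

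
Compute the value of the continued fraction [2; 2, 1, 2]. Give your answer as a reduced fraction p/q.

19/8

Collapse the nested fraction from the inside out:
Start with 2.
1 + 1/(2/1) = 1 + 1/2 = 3/2
2 + 1/(3/2) = 2 + 2/3 = 8/3
2 + 1/(8/3) = 2 + 3/8 = 19/8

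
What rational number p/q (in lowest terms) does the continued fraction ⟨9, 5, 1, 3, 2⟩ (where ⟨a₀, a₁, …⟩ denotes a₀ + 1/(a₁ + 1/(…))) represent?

Start with 2.
3 + 1/(2/1) = 3 + 1/2 = 7/2
1 + 1/(7/2) = 1 + 2/7 = 9/7
5 + 1/(9/7) = 5 + 7/9 = 52/9
9 + 1/(52/9) = 9 + 9/52 = 477/52

477/52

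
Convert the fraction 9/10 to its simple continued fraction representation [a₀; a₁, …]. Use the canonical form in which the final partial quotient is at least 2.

Run the Euclidean algorithm, recording each quotient:
9 = 0·10 + 9, so a_0 = 0
10 = 1·9 + 1, so a_1 = 1
9 = 9·1 + 0, so a_2 = 9

[0; 1, 9]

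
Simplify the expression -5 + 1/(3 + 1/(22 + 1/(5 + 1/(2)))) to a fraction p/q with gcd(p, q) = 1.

Start with 2.
5 + 1/(2/1) = 5 + 1/2 = 11/2
22 + 1/(11/2) = 22 + 2/11 = 244/11
3 + 1/(244/11) = 3 + 11/244 = 743/244
-5 + 1/(743/244) = -5 + 244/743 = -3471/743

-3471/743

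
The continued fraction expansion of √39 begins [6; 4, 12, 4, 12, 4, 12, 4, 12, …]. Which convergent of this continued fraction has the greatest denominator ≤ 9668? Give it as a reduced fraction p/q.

15294/2449

List convergents until the denominator exceeds the bound:
a_0 = 6: 6/1  (≤ bound)
a_1 = 4: 25/4  (≤ bound)
a_2 = 12: 306/49  (≤ bound)
a_3 = 4: 1249/200  (≤ bound)
a_4 = 12: 15294/2449  (≤ bound)
a_5 = 4: 62425/9996  (> 9668, stop)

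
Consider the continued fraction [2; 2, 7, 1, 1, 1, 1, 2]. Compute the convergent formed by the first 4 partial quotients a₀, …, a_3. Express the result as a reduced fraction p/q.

42/17

Starting at the tail and folding back:
Start with 1.
7 + 1/(1/1) = 7 + 1/1 = 8/1
2 + 1/(8/1) = 2 + 1/8 = 17/8
2 + 1/(17/8) = 2 + 8/17 = 42/17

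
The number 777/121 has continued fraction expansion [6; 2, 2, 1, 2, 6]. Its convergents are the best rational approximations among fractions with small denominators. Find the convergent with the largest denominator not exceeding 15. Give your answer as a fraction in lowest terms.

a_0 = 6: 6/1  (≤ bound)
a_1 = 2: 13/2  (≤ bound)
a_2 = 2: 32/5  (≤ bound)
a_3 = 1: 45/7  (≤ bound)
a_4 = 2: 122/19  (> 15, stop)

45/7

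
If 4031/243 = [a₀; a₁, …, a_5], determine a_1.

4031 = 16·243 + 143, so a_0 = 16
243 = 1·143 + 100, so a_1 = 1

1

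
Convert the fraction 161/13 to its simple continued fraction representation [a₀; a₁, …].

Repeatedly divide and take the remainder:
161 = 12·13 + 5, so a_0 = 12
13 = 2·5 + 3, so a_1 = 2
5 = 1·3 + 2, so a_2 = 1
3 = 1·2 + 1, so a_3 = 1
2 = 2·1 + 0, so a_4 = 2

[12; 2, 1, 1, 2]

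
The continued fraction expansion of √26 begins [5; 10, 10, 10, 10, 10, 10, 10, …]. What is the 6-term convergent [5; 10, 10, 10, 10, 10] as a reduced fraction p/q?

a_0 = 5: 5/1
a_1 = 10: 51/10
a_2 = 10: 515/101
a_3 = 10: 5201/1020
a_4 = 10: 52525/10301
a_5 = 10: 530451/104030

530451/104030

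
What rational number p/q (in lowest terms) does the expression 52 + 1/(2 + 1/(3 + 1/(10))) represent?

a_0 = 52: 52/1
a_1 = 2: 105/2
a_2 = 3: 367/7
a_3 = 10: 3775/72

3775/72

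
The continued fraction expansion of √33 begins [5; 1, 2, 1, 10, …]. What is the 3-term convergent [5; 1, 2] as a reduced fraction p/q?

17/3

a_0 = 5: 5/1
a_1 = 1: 6/1
a_2 = 2: 17/3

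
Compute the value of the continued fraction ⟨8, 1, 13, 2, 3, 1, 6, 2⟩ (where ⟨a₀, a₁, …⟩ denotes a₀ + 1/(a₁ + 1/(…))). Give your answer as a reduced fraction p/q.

16897/1892

Build up convergents one term at a time:
a_0 = 8: 8/1
a_1 = 1: 9/1
a_2 = 13: 125/14
a_3 = 2: 259/29
a_4 = 3: 902/101
a_5 = 1: 1161/130
a_6 = 6: 7868/881
a_7 = 2: 16897/1892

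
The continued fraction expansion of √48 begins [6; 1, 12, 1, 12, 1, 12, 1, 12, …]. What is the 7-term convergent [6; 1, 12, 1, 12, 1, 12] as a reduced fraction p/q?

17466/2521

Compute successive convergents:
a_0 = 6: 6/1
a_1 = 1: 7/1
a_2 = 12: 90/13
a_3 = 1: 97/14
a_4 = 12: 1254/181
a_5 = 1: 1351/195
a_6 = 12: 17466/2521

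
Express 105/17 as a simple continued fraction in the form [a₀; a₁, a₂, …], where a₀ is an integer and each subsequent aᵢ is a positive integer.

105 = 6·17 + 3, so a_0 = 6
17 = 5·3 + 2, so a_1 = 5
3 = 1·2 + 1, so a_2 = 1
2 = 2·1 + 0, so a_3 = 2

[6; 5, 1, 2]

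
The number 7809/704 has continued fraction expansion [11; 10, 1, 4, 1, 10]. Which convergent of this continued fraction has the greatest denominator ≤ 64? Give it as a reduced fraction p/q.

a_0 = 11: 11/1  (≤ bound)
a_1 = 10: 111/10  (≤ bound)
a_2 = 1: 122/11  (≤ bound)
a_3 = 4: 599/54  (≤ bound)
a_4 = 1: 721/65  (> 64, stop)

599/54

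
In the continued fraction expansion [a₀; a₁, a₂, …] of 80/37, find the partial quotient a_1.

80 = 2·37 + 6, so a_0 = 2
37 = 6·6 + 1, so a_1 = 6

6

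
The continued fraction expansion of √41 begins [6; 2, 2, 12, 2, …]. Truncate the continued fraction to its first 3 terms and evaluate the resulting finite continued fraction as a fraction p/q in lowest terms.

32/5

a_0 = 6: 6/1
a_1 = 2: 13/2
a_2 = 2: 32/5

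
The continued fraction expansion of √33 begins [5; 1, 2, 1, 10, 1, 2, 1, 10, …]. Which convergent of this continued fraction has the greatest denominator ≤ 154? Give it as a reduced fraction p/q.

List convergents until the denominator exceeds the bound:
a_0 = 5: 5/1  (≤ bound)
a_1 = 1: 6/1  (≤ bound)
a_2 = 2: 17/3  (≤ bound)
a_3 = 1: 23/4  (≤ bound)
a_4 = 10: 247/43  (≤ bound)
a_5 = 1: 270/47  (≤ bound)
a_6 = 2: 787/137  (≤ bound)
a_7 = 1: 1057/184  (> 154, stop)

787/137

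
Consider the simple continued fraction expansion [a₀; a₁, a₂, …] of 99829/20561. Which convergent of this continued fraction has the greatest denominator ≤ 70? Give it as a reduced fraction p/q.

335/69

a_0 = 4: 4/1  (≤ bound)
a_1 = 1: 5/1  (≤ bound)
a_2 = 5: 29/6  (≤ bound)
a_3 = 1: 34/7  (≤ bound)
a_4 = 9: 335/69  (≤ bound)
a_5 = 1: 369/76  (> 70, stop)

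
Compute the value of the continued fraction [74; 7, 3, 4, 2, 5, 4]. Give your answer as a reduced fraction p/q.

Collapse the nested fraction from the inside out:
Start with 4.
5 + 1/(4/1) = 5 + 1/4 = 21/4
2 + 1/(21/4) = 2 + 4/21 = 46/21
4 + 1/(46/21) = 4 + 21/46 = 205/46
3 + 1/(205/46) = 3 + 46/205 = 661/205
7 + 1/(661/205) = 7 + 205/661 = 4832/661
74 + 1/(4832/661) = 74 + 661/4832 = 358229/4832

358229/4832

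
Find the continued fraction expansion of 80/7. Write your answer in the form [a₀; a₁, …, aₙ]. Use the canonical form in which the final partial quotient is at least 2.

[11; 2, 3]

⌊80/7⌋ = 11, remainder 3
⌊7/3⌋ = 2, remainder 1
⌊3/1⌋ = 3, remainder 0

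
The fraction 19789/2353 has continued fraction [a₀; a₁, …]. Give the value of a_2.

2

⌊19789/2353⌋ = 8, remainder 965
⌊2353/965⌋ = 2, remainder 423
⌊965/423⌋ = 2, remainder 119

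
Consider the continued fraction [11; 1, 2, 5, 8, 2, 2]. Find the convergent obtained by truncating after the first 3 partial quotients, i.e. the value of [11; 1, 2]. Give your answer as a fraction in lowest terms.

35/3

Starting at the tail and folding back:
Start with 2.
1 + 1/(2/1) = 1 + 1/2 = 3/2
11 + 1/(3/2) = 11 + 2/3 = 35/3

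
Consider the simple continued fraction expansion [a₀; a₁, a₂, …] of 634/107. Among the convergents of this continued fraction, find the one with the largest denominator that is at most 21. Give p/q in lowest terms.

77/13

a_0 = 5: 5/1  (≤ bound)
a_1 = 1: 6/1  (≤ bound)
a_2 = 12: 77/13  (≤ bound)
a_3 = 2: 160/27  (> 21, stop)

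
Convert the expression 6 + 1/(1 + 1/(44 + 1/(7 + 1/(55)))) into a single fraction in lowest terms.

Start with 55.
7 + 1/(55/1) = 7 + 1/55 = 386/55
44 + 1/(386/55) = 44 + 55/386 = 17039/386
1 + 1/(17039/386) = 1 + 386/17039 = 17425/17039
6 + 1/(17425/17039) = 6 + 17039/17425 = 121589/17425

121589/17425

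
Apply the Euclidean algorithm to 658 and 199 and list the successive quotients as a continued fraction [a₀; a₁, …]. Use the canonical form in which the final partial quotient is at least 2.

[3; 3, 3, 1, 4, 3]

Run the Euclidean algorithm, recording each quotient:
658 = 3·199 + 61, so a_0 = 3
199 = 3·61 + 16, so a_1 = 3
61 = 3·16 + 13, so a_2 = 3
16 = 1·13 + 3, so a_3 = 1
13 = 4·3 + 1, so a_4 = 4
3 = 3·1 + 0, so a_5 = 3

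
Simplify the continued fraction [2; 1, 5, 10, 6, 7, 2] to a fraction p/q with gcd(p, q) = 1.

Compute successive convergents:
a_0 = 2: 2/1
a_1 = 1: 3/1
a_2 = 5: 17/6
a_3 = 10: 173/61
a_4 = 6: 1055/372
a_5 = 7: 7558/2665
a_6 = 2: 16171/5702

16171/5702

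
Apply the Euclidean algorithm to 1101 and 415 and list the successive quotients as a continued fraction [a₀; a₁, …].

1101 = 2·415 + 271, so a_0 = 2
415 = 1·271 + 144, so a_1 = 1
271 = 1·144 + 127, so a_2 = 1
144 = 1·127 + 17, so a_3 = 1
127 = 7·17 + 8, so a_4 = 7
17 = 2·8 + 1, so a_5 = 2
8 = 8·1 + 0, so a_6 = 8

[2; 1, 1, 1, 7, 2, 8]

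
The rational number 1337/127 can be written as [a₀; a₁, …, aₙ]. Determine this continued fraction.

[10; 1, 1, 8, 1, 1, 3]

Apply division with remainder until the remainder is 0:
1337 = 10·127 + 67, so a_0 = 10
127 = 1·67 + 60, so a_1 = 1
67 = 1·60 + 7, so a_2 = 1
60 = 8·7 + 4, so a_3 = 8
7 = 1·4 + 3, so a_4 = 1
4 = 1·3 + 1, so a_5 = 1
3 = 3·1 + 0, so a_6 = 3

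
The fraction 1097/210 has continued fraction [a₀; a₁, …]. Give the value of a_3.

7

1097 ÷ 210 → quotient 5, remainder 47
210 ÷ 47 → quotient 4, remainder 22
47 ÷ 22 → quotient 2, remainder 3
22 ÷ 3 → quotient 7, remainder 1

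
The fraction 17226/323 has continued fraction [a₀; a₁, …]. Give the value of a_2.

17226 = 53·323 + 107, so a_0 = 53
323 = 3·107 + 2, so a_1 = 3
107 = 53·2 + 1, so a_2 = 53

53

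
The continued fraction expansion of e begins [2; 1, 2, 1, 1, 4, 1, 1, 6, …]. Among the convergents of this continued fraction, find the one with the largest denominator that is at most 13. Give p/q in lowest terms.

19/7

List convergents until the denominator exceeds the bound:
a_0 = 2: 2/1  (≤ bound)
a_1 = 1: 3/1  (≤ bound)
a_2 = 2: 8/3  (≤ bound)
a_3 = 1: 11/4  (≤ bound)
a_4 = 1: 19/7  (≤ bound)
a_5 = 4: 87/32  (> 13, stop)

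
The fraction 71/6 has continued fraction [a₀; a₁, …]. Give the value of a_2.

Run the Euclidean algorithm, recording each quotient:
71 = 11·6 + 5, so a_0 = 11
6 = 1·5 + 1, so a_1 = 1
5 = 5·1 + 0, so a_2 = 5

5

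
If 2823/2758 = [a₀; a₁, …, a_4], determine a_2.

2823 ÷ 2758 → quotient 1, remainder 65
2758 ÷ 65 → quotient 42, remainder 28
65 ÷ 28 → quotient 2, remainder 9

2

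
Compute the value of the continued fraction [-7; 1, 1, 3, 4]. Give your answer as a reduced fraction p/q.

Use the convergent recurrence hₖ = aₖ·hₖ₋₁ + hₖ₋₂ (and likewise for the denominators kₖ):
a_0 = -7: -7/1
a_1 = 1: -6/1
a_2 = 1: -13/2
a_3 = 3: -45/7
a_4 = 4: -193/30

-193/30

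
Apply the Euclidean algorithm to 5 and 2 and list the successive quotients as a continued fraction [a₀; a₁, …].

[2; 2]

Run the Euclidean algorithm, recording each quotient:
5 ÷ 2 → quotient 2, remainder 1
2 ÷ 1 → quotient 2, remainder 0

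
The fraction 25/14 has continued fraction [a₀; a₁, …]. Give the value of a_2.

⌊25/14⌋ = 1, remainder 11
⌊14/11⌋ = 1, remainder 3
⌊11/3⌋ = 3, remainder 2

3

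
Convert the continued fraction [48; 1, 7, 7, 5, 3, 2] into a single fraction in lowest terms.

105819/2165

a_0 = 48: 48/1
a_1 = 1: 49/1
a_2 = 7: 391/8
a_3 = 7: 2786/57
a_4 = 5: 14321/293
a_5 = 3: 45749/936
a_6 = 2: 105819/2165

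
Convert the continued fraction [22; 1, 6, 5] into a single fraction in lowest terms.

823/36

Start with 5.
6 + 1/(5/1) = 6 + 1/5 = 31/5
1 + 1/(31/5) = 1 + 5/31 = 36/31
22 + 1/(36/31) = 22 + 31/36 = 823/36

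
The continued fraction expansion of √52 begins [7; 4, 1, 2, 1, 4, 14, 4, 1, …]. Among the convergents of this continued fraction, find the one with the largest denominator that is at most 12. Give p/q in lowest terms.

36/5

List convergents until the denominator exceeds the bound:
a_0 = 7: 7/1  (≤ bound)
a_1 = 4: 29/4  (≤ bound)
a_2 = 1: 36/5  (≤ bound)
a_3 = 2: 101/14  (> 12, stop)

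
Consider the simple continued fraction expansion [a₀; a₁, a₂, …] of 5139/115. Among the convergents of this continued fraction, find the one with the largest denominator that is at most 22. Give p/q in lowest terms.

715/16

a_0 = 44: 44/1  (≤ bound)
a_1 = 1: 45/1  (≤ bound)
a_2 = 2: 134/3  (≤ bound)
a_3 = 5: 715/16  (≤ bound)
a_4 = 7: 5139/115  (> 22, stop)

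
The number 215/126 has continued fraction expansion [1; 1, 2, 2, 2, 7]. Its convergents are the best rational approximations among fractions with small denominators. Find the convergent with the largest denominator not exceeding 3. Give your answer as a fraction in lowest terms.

5/3

List convergents until the denominator exceeds the bound:
a_0 = 1: 1/1  (≤ bound)
a_1 = 1: 2/1  (≤ bound)
a_2 = 2: 5/3  (≤ bound)
a_3 = 2: 12/7  (> 3, stop)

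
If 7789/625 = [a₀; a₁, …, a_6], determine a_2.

7789 = 12·625 + 289, so a_0 = 12
625 = 2·289 + 47, so a_1 = 2
289 = 6·47 + 7, so a_2 = 6

6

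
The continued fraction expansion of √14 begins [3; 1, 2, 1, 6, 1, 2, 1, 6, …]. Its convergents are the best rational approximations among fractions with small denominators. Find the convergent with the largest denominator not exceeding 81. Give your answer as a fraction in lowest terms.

List convergents until the denominator exceeds the bound:
a_0 = 3: 3/1  (≤ bound)
a_1 = 1: 4/1  (≤ bound)
a_2 = 2: 11/3  (≤ bound)
a_3 = 1: 15/4  (≤ bound)
a_4 = 6: 101/27  (≤ bound)
a_5 = 1: 116/31  (≤ bound)
a_6 = 2: 333/89  (> 81, stop)

116/31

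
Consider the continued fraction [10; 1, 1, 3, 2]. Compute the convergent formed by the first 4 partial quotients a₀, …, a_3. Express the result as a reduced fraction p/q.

Work from the innermost term outward:
Start with 3.
1 + 1/(3/1) = 1 + 1/3 = 4/3
1 + 1/(4/3) = 1 + 3/4 = 7/4
10 + 1/(7/4) = 10 + 4/7 = 74/7

74/7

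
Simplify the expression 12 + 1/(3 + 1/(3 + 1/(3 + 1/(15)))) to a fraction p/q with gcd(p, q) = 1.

Start with 15.
3 + 1/(15/1) = 3 + 1/15 = 46/15
3 + 1/(46/15) = 3 + 15/46 = 153/46
3 + 1/(153/46) = 3 + 46/153 = 505/153
12 + 1/(505/153) = 12 + 153/505 = 6213/505

6213/505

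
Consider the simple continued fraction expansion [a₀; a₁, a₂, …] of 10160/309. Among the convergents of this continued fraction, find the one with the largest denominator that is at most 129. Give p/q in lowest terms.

a_0 = 32: 32/1  (≤ bound)
a_1 = 1: 33/1  (≤ bound)
a_2 = 7: 263/8  (≤ bound)
a_3 = 2: 559/17  (≤ bound)
a_4 = 1: 822/25  (≤ bound)
a_5 = 5: 4669/142  (> 129, stop)

822/25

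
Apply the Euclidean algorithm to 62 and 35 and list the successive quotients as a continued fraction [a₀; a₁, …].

[1; 1, 3, 2, 1, 2]

62 ÷ 35 → quotient 1, remainder 27
35 ÷ 27 → quotient 1, remainder 8
27 ÷ 8 → quotient 3, remainder 3
8 ÷ 3 → quotient 2, remainder 2
3 ÷ 2 → quotient 1, remainder 1
2 ÷ 1 → quotient 2, remainder 0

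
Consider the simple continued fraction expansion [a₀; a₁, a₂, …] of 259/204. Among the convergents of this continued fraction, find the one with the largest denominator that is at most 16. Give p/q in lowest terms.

14/11

a_0 = 1: 1/1  (≤ bound)
a_1 = 3: 4/3  (≤ bound)
a_2 = 1: 5/4  (≤ bound)
a_3 = 2: 14/11  (≤ bound)
a_4 = 2: 33/26  (> 16, stop)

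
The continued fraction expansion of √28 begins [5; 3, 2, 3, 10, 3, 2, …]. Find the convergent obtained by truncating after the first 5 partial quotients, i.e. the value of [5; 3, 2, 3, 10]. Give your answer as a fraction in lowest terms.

1307/247

Start with 10.
3 + 1/(10/1) = 3 + 1/10 = 31/10
2 + 1/(31/10) = 2 + 10/31 = 72/31
3 + 1/(72/31) = 3 + 31/72 = 247/72
5 + 1/(247/72) = 5 + 72/247 = 1307/247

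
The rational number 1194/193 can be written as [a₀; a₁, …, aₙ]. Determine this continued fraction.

[6; 5, 2, 1, 3, 3]

1194 ÷ 193 → quotient 6, remainder 36
193 ÷ 36 → quotient 5, remainder 13
36 ÷ 13 → quotient 2, remainder 10
13 ÷ 10 → quotient 1, remainder 3
10 ÷ 3 → quotient 3, remainder 1
3 ÷ 1 → quotient 3, remainder 0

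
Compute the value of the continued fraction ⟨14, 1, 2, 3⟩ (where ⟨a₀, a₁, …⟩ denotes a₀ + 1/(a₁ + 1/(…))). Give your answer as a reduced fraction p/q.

147/10

a_0 = 14: 14/1
a_1 = 1: 15/1
a_2 = 2: 44/3
a_3 = 3: 147/10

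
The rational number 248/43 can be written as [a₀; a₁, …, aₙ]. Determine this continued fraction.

[5; 1, 3, 3, 3]

Apply division with remainder until the remainder is 0:
248 = 5·43 + 33, so a_0 = 5
43 = 1·33 + 10, so a_1 = 1
33 = 3·10 + 3, so a_2 = 3
10 = 3·3 + 1, so a_3 = 3
3 = 3·1 + 0, so a_4 = 3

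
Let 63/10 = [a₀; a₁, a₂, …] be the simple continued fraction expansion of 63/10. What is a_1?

3

63 ÷ 10 → quotient 6, remainder 3
10 ÷ 3 → quotient 3, remainder 1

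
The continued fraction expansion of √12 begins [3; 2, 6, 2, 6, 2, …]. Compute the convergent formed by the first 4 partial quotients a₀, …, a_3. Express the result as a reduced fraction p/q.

97/28

Compute successive convergents:
a_0 = 3: 3/1
a_1 = 2: 7/2
a_2 = 6: 45/13
a_3 = 2: 97/28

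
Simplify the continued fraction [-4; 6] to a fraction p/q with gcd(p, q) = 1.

a_0 = -4: -4/1
a_1 = 6: -23/6

-23/6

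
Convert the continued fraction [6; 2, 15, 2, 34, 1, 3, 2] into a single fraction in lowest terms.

131704/20311

Collapse the nested fraction from the inside out:
Start with 2.
3 + 1/(2/1) = 3 + 1/2 = 7/2
1 + 1/(7/2) = 1 + 2/7 = 9/7
34 + 1/(9/7) = 34 + 7/9 = 313/9
2 + 1/(313/9) = 2 + 9/313 = 635/313
15 + 1/(635/313) = 15 + 313/635 = 9838/635
2 + 1/(9838/635) = 2 + 635/9838 = 20311/9838
6 + 1/(20311/9838) = 6 + 9838/20311 = 131704/20311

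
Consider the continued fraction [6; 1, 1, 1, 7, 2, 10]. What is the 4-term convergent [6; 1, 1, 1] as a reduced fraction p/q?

20/3

a_0 = 6: 6/1
a_1 = 1: 7/1
a_2 = 1: 13/2
a_3 = 1: 20/3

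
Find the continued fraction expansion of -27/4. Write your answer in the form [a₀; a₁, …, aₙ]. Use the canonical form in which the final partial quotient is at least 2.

[-7; 4]

Repeatedly divide and take the remainder:
-27 = -7·4 + 1, so a_0 = -7
4 = 4·1 + 0, so a_1 = 4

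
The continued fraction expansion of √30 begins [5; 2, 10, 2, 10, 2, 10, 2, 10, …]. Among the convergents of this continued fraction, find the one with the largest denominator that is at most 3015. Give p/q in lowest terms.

5291/966

List convergents until the denominator exceeds the bound:
a_0 = 5: 5/1  (≤ bound)
a_1 = 2: 11/2  (≤ bound)
a_2 = 10: 115/21  (≤ bound)
a_3 = 2: 241/44  (≤ bound)
a_4 = 10: 2525/461  (≤ bound)
a_5 = 2: 5291/966  (≤ bound)
a_6 = 10: 55435/10121  (> 3015, stop)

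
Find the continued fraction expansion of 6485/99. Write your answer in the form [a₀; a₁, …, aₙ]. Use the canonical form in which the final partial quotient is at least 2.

[65; 1, 1, 49]

Repeatedly divide and take the remainder:
6485 ÷ 99 → quotient 65, remainder 50
99 ÷ 50 → quotient 1, remainder 49
50 ÷ 49 → quotient 1, remainder 1
49 ÷ 1 → quotient 49, remainder 0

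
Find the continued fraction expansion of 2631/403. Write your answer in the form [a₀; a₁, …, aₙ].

2631 ÷ 403 → quotient 6, remainder 213
403 ÷ 213 → quotient 1, remainder 190
213 ÷ 190 → quotient 1, remainder 23
190 ÷ 23 → quotient 8, remainder 6
23 ÷ 6 → quotient 3, remainder 5
6 ÷ 5 → quotient 1, remainder 1
5 ÷ 1 → quotient 5, remainder 0

[6; 1, 1, 8, 3, 1, 5]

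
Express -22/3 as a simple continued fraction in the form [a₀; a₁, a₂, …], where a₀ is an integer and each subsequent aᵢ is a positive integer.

[-8; 1, 2]

-22 ÷ 3 → quotient -8, remainder 2
3 ÷ 2 → quotient 1, remainder 1
2 ÷ 1 → quotient 2, remainder 0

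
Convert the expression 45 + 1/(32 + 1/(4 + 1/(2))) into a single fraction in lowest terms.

13059/290

Starting at the tail and folding back:
Start with 2.
4 + 1/(2/1) = 4 + 1/2 = 9/2
32 + 1/(9/2) = 32 + 2/9 = 290/9
45 + 1/(290/9) = 45 + 9/290 = 13059/290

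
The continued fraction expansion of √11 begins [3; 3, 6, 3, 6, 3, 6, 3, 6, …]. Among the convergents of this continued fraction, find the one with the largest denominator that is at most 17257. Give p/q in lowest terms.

25077/7561

a_0 = 3: 3/1  (≤ bound)
a_1 = 3: 10/3  (≤ bound)
a_2 = 6: 63/19  (≤ bound)
a_3 = 3: 199/60  (≤ bound)
a_4 = 6: 1257/379  (≤ bound)
a_5 = 3: 3970/1197  (≤ bound)
a_6 = 6: 25077/7561  (≤ bound)
a_7 = 3: 79201/23880  (> 17257, stop)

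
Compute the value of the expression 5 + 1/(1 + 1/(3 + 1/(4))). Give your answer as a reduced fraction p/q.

Use the convergent recurrence hₖ = aₖ·hₖ₋₁ + hₖ₋₂ (and likewise for the denominators kₖ):
a_0 = 5: 5/1
a_1 = 1: 6/1
a_2 = 3: 23/4
a_3 = 4: 98/17

98/17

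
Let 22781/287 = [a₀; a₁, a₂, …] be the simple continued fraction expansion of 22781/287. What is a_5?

Run the Euclidean algorithm, recording each quotient:
22781 ÷ 287 → quotient 79, remainder 108
287 ÷ 108 → quotient 2, remainder 71
108 ÷ 71 → quotient 1, remainder 37
71 ÷ 37 → quotient 1, remainder 34
37 ÷ 34 → quotient 1, remainder 3
34 ÷ 3 → quotient 11, remainder 1

11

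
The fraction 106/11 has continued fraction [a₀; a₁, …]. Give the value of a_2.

1

Apply division with remainder until the remainder is 0:
106 ÷ 11 → quotient 9, remainder 7
11 ÷ 7 → quotient 1, remainder 4
7 ÷ 4 → quotient 1, remainder 3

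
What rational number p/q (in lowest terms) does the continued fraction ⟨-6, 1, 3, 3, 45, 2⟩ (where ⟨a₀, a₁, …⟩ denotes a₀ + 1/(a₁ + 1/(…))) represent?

a_0 = -6: -6/1
a_1 = 1: -5/1
a_2 = 3: -21/4
a_3 = 3: -68/13
a_4 = 45: -3081/589
a_5 = 2: -6230/1191

-6230/1191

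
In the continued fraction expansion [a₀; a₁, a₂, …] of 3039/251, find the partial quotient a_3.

2

Run the Euclidean algorithm, recording each quotient:
⌊3039/251⌋ = 12, remainder 27
⌊251/27⌋ = 9, remainder 8
⌊27/8⌋ = 3, remainder 3
⌊8/3⌋ = 2, remainder 2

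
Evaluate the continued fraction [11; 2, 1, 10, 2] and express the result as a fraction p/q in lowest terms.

a_0 = 11: 11/1
a_1 = 2: 23/2
a_2 = 1: 34/3
a_3 = 10: 363/32
a_4 = 2: 760/67

760/67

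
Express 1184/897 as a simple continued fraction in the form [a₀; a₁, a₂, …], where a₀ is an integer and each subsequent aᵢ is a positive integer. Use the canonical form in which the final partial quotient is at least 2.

[1; 3, 7, 1, 35]

⌊1184/897⌋ = 1, remainder 287
⌊897/287⌋ = 3, remainder 36
⌊287/36⌋ = 7, remainder 35
⌊36/35⌋ = 1, remainder 1
⌊35/1⌋ = 35, remainder 0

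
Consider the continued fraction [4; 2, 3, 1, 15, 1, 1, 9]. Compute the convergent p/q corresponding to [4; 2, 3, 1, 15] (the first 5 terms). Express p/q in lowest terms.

631/142

Start with 15.
1 + 1/(15/1) = 1 + 1/15 = 16/15
3 + 1/(16/15) = 3 + 15/16 = 63/16
2 + 1/(63/16) = 2 + 16/63 = 142/63
4 + 1/(142/63) = 4 + 63/142 = 631/142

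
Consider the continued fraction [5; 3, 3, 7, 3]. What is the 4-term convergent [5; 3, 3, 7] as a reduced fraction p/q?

Compute successive convergents:
a_0 = 5: 5/1
a_1 = 3: 16/3
a_2 = 3: 53/10
a_3 = 7: 387/73

387/73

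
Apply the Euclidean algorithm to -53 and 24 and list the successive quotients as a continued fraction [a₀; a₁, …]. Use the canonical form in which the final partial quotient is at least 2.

[-3; 1, 3, 1, 4]

Repeatedly divide and take the remainder:
-53 ÷ 24 → quotient -3, remainder 19
24 ÷ 19 → quotient 1, remainder 5
19 ÷ 5 → quotient 3, remainder 4
5 ÷ 4 → quotient 1, remainder 1
4 ÷ 1 → quotient 4, remainder 0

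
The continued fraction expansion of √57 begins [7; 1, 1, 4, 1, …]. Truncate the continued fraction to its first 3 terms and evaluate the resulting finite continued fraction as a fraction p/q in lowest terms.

Start with 1.
1 + 1/(1/1) = 1 + 1/1 = 2/1
7 + 1/(2/1) = 7 + 1/2 = 15/2

15/2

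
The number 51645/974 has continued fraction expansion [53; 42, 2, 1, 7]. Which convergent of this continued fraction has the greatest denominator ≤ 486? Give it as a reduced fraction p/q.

List convergents until the denominator exceeds the bound:
a_0 = 53: 53/1  (≤ bound)
a_1 = 42: 2227/42  (≤ bound)
a_2 = 2: 4507/85  (≤ bound)
a_3 = 1: 6734/127  (≤ bound)
a_4 = 7: 51645/974  (> 486, stop)

6734/127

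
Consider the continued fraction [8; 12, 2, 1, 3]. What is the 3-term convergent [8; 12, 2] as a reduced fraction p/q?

Use the convergent recurrence hₖ = aₖ·hₖ₋₁ + hₖ₋₂ (and likewise for the denominators kₖ):
a_0 = 8: 8/1
a_1 = 12: 97/12
a_2 = 2: 202/25

202/25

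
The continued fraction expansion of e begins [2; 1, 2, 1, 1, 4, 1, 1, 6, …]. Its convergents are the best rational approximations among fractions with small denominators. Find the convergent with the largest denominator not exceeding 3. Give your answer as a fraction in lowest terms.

a_0 = 2: 2/1  (≤ bound)
a_1 = 1: 3/1  (≤ bound)
a_2 = 2: 8/3  (≤ bound)
a_3 = 1: 11/4  (> 3, stop)

8/3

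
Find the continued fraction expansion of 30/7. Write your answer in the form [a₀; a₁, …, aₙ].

[4; 3, 2]

⌊30/7⌋ = 4, remainder 2
⌊7/2⌋ = 3, remainder 1
⌊2/1⌋ = 2, remainder 0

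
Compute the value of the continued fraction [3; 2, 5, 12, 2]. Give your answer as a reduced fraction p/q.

964/279

Start with 2.
12 + 1/(2/1) = 12 + 1/2 = 25/2
5 + 1/(25/2) = 5 + 2/25 = 127/25
2 + 1/(127/25) = 2 + 25/127 = 279/127
3 + 1/(279/127) = 3 + 127/279 = 964/279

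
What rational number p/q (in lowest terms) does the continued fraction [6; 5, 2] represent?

Collapse the nested fraction from the inside out:
Start with 2.
5 + 1/(2/1) = 5 + 1/2 = 11/2
6 + 1/(11/2) = 6 + 2/11 = 68/11

68/11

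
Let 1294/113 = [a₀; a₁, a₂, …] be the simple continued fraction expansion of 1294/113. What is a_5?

1

Run the Euclidean algorithm, recording each quotient:
1294 ÷ 113 → quotient 11, remainder 51
113 ÷ 51 → quotient 2, remainder 11
51 ÷ 11 → quotient 4, remainder 7
11 ÷ 7 → quotient 1, remainder 4
7 ÷ 4 → quotient 1, remainder 3
4 ÷ 3 → quotient 1, remainder 1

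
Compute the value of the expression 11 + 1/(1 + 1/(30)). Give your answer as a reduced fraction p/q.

Start with 30.
1 + 1/(30/1) = 1 + 1/30 = 31/30
11 + 1/(31/30) = 11 + 30/31 = 371/31

371/31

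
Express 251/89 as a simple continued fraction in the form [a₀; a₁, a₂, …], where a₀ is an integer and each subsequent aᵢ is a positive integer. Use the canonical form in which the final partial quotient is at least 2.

[2; 1, 4, 1, 1, 3, 2]

⌊251/89⌋ = 2, remainder 73
⌊89/73⌋ = 1, remainder 16
⌊73/16⌋ = 4, remainder 9
⌊16/9⌋ = 1, remainder 7
⌊9/7⌋ = 1, remainder 2
⌊7/2⌋ = 3, remainder 1
⌊2/1⌋ = 2, remainder 0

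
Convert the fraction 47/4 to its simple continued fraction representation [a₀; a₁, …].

[11; 1, 3]

⌊47/4⌋ = 11, remainder 3
⌊4/3⌋ = 1, remainder 1
⌊3/1⌋ = 3, remainder 0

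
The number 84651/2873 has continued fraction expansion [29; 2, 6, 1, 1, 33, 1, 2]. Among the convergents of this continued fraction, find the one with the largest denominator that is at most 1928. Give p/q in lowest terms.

a_0 = 29: 29/1  (≤ bound)
a_1 = 2: 59/2  (≤ bound)
a_2 = 6: 383/13  (≤ bound)
a_3 = 1: 442/15  (≤ bound)
a_4 = 1: 825/28  (≤ bound)
a_5 = 33: 27667/939  (≤ bound)
a_6 = 1: 28492/967  (≤ bound)
a_7 = 2: 84651/2873  (> 1928, stop)

28492/967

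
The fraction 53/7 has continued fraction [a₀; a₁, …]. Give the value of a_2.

Repeatedly divide and take the remainder:
⌊53/7⌋ = 7, remainder 4
⌊7/4⌋ = 1, remainder 3
⌊4/3⌋ = 1, remainder 1

1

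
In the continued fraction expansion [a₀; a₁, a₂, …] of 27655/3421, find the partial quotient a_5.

11

27655 = 8·3421 + 287, so a_0 = 8
3421 = 11·287 + 264, so a_1 = 11
287 = 1·264 + 23, so a_2 = 1
264 = 11·23 + 11, so a_3 = 11
23 = 2·11 + 1, so a_4 = 2
11 = 11·1 + 0, so a_5 = 11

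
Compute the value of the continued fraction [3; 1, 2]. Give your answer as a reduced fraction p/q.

Build up convergents one term at a time:
a_0 = 3: 3/1
a_1 = 1: 4/1
a_2 = 2: 11/3

11/3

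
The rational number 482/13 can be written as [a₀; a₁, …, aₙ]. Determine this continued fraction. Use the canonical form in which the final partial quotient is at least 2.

⌊482/13⌋ = 37, remainder 1
⌊13/1⌋ = 13, remainder 0

[37; 13]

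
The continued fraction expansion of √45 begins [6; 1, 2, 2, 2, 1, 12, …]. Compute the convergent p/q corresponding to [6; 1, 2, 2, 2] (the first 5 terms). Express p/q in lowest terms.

a_0 = 6: 6/1
a_1 = 1: 7/1
a_2 = 2: 20/3
a_3 = 2: 47/7
a_4 = 2: 114/17

114/17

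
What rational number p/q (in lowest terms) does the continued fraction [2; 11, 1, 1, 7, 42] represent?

Start with 42.
7 + 1/(42/1) = 7 + 1/42 = 295/42
1 + 1/(295/42) = 1 + 42/295 = 337/295
1 + 1/(337/295) = 1 + 295/337 = 632/337
11 + 1/(632/337) = 11 + 337/632 = 7289/632
2 + 1/(7289/632) = 2 + 632/7289 = 15210/7289

15210/7289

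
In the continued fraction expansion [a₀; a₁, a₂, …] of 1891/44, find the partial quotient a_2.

Apply division with remainder until the remainder is 0:
1891 ÷ 44 → quotient 42, remainder 43
44 ÷ 43 → quotient 1, remainder 1
43 ÷ 1 → quotient 43, remainder 0

43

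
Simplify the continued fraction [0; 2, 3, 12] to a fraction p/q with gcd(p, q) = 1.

37/86

Compute successive convergents:
a_0 = 0: 0/1
a_1 = 2: 1/2
a_2 = 3: 3/7
a_3 = 12: 37/86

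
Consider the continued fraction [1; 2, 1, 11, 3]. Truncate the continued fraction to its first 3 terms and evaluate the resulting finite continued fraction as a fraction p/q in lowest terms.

4/3

Start with 1.
2 + 1/(1/1) = 2 + 1/1 = 3/1
1 + 1/(3/1) = 1 + 1/3 = 4/3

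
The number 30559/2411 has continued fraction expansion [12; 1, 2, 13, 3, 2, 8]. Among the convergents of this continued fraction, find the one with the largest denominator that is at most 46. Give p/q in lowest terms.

List convergents until the denominator exceeds the bound:
a_0 = 12: 12/1  (≤ bound)
a_1 = 1: 13/1  (≤ bound)
a_2 = 2: 38/3  (≤ bound)
a_3 = 13: 507/40  (≤ bound)
a_4 = 3: 1559/123  (> 46, stop)

507/40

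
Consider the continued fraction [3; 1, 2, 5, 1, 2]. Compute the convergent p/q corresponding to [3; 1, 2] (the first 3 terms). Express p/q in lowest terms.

a_0 = 3: 3/1
a_1 = 1: 4/1
a_2 = 2: 11/3

11/3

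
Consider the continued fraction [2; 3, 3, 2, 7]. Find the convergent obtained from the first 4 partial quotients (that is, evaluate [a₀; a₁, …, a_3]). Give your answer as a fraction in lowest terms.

Build up convergents one term at a time:
a_0 = 2: 2/1
a_1 = 3: 7/3
a_2 = 3: 23/10
a_3 = 2: 53/23

53/23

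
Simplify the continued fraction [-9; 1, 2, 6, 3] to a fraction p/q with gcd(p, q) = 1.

a_0 = -9: -9/1
a_1 = 1: -8/1
a_2 = 2: -25/3
a_3 = 6: -158/19
a_4 = 3: -499/60

-499/60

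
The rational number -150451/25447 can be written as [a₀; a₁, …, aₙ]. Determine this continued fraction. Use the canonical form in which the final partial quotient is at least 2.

Repeatedly divide and take the remainder:
⌊-150451/25447⌋ = -6, remainder 2231
⌊25447/2231⌋ = 11, remainder 906
⌊2231/906⌋ = 2, remainder 419
⌊906/419⌋ = 2, remainder 68
⌊419/68⌋ = 6, remainder 11
⌊68/11⌋ = 6, remainder 2
⌊11/2⌋ = 5, remainder 1
⌊2/1⌋ = 2, remainder 0

[-6; 11, 2, 2, 6, 6, 5, 2]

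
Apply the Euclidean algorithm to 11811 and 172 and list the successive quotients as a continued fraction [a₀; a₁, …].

[68; 1, 2, 57]

Apply division with remainder until the remainder is 0:
11811 = 68·172 + 115, so a_0 = 68
172 = 1·115 + 57, so a_1 = 1
115 = 2·57 + 1, so a_2 = 2
57 = 57·1 + 0, so a_3 = 57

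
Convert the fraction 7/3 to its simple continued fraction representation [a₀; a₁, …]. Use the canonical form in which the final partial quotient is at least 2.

⌊7/3⌋ = 2, remainder 1
⌊3/1⌋ = 3, remainder 0

[2; 3]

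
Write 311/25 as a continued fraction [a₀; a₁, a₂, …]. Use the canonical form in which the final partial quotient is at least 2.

311 = 12·25 + 11, so a_0 = 12
25 = 2·11 + 3, so a_1 = 2
11 = 3·3 + 2, so a_2 = 3
3 = 1·2 + 1, so a_3 = 1
2 = 2·1 + 0, so a_4 = 2

[12; 2, 3, 1, 2]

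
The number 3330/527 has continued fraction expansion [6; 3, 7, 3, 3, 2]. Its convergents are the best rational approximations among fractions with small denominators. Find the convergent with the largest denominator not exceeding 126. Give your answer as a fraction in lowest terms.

a_0 = 6: 6/1  (≤ bound)
a_1 = 3: 19/3  (≤ bound)
a_2 = 7: 139/22  (≤ bound)
a_3 = 3: 436/69  (≤ bound)
a_4 = 3: 1447/229  (> 126, stop)

436/69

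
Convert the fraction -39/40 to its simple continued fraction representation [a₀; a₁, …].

Run the Euclidean algorithm, recording each quotient:
-39 = -1·40 + 1, so a_0 = -1
40 = 40·1 + 0, so a_1 = 40

[-1; 40]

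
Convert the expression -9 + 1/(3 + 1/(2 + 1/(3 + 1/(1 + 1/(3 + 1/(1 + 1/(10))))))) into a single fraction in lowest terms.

-13909/1597

Build up convergents one term at a time:
a_0 = -9: -9/1
a_1 = 3: -26/3
a_2 = 2: -61/7
a_3 = 3: -209/24
a_4 = 1: -270/31
a_5 = 3: -1019/117
a_6 = 1: -1289/148
a_7 = 10: -13909/1597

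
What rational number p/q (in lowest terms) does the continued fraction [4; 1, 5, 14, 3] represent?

Start with 3.
14 + 1/(3/1) = 14 + 1/3 = 43/3
5 + 1/(43/3) = 5 + 3/43 = 218/43
1 + 1/(218/43) = 1 + 43/218 = 261/218
4 + 1/(261/218) = 4 + 218/261 = 1262/261

1262/261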